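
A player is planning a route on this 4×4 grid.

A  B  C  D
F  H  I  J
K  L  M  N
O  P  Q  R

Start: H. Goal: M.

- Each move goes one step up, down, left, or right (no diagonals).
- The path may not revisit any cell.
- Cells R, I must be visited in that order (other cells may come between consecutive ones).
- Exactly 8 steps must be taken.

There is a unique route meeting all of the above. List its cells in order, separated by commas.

H, L, P, Q, R, N, J, I, M

The waypoints must appear in the order R, I, with no cell reused.
Route from H: down 2 to P, right 2 to R, up 2 to J, left 1 to I, down 1 to M — 8 moves in all.
Check: order respected (R at step 4, I at step 7); 8 moves as required.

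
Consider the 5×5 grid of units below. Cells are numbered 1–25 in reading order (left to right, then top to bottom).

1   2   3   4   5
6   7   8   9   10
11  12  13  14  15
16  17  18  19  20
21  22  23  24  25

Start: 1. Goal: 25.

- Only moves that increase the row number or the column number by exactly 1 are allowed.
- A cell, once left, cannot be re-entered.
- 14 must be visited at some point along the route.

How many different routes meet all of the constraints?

A right/down-only route from 1 to 25 makes exactly 4 down-moves and 4 right-moves in some order.
With no other constraints that would be C(8,4) = 70 routes.
Split at 14 and multiply the segment counts: 1→14: 10; 14→25: 3; product = 30.
That gives 30 routes.

30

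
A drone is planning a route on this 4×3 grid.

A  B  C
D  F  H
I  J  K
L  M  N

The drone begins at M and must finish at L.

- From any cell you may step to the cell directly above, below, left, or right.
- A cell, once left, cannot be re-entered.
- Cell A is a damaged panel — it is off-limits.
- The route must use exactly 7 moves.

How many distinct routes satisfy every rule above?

Need simple routes of exactly 7 moves from M to L (Manhattan distance 1, so 3 moves are spent on a detour and 3 undoing it).
Enumerating: M J K H F D I L | M N K H F J I L | M N K H F D I L | M N K J F D I L.
That gives 4 routes.

4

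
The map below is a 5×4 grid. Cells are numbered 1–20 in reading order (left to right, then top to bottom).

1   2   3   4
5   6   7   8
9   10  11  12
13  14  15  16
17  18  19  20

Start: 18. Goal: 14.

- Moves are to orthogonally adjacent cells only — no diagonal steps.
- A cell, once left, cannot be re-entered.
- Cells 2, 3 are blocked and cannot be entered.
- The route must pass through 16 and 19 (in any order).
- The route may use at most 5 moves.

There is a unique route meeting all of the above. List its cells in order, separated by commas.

The budget equals the shortest possible length, so every move has to be on a shortest route through the required cells.
Route from 18: right 2 to 20, up 1 to 16, left 2 to 14 — 5 moves in all.
Check: all required cells visited; 5 ≤ 5 moves.

18, 19, 20, 16, 15, 14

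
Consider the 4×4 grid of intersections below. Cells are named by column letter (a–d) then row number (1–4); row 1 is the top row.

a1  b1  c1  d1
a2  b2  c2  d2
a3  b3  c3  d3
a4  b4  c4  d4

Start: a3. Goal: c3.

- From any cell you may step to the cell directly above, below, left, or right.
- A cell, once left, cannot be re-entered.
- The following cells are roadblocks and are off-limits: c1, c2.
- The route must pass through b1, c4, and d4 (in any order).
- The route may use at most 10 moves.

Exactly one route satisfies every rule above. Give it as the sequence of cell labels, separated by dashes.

a3 - a2 - a1 - b1 - b2 - b3 - b4 - c4 - d4 - d3 - c3

The 10-move cap with required stops at b1, c4, d4 leaves no slack for detours.
Route from a3: up 2 to a1, right 1 to b1, down 3 to b4, right 2 to d4, up 1 to d3, left 1 to c3 — 10 moves in all.
Check: all required cells visited; 10 ≤ 10 moves.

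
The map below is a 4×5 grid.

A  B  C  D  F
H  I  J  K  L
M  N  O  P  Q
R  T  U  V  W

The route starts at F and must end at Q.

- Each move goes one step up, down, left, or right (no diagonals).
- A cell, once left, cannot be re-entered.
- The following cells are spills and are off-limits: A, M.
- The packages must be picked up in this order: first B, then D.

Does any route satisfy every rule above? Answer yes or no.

Ignoring the required order, 56 revisit-free routes from F to Q pass through all of B and D; the waypoint orders that occur are D → B (56) — never B → D.

no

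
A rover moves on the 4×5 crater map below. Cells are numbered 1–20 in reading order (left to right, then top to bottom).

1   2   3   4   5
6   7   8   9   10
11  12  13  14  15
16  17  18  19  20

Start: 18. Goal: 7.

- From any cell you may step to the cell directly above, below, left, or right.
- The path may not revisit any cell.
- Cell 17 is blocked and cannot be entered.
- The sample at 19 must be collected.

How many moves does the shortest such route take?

Any route passes through 19 somewhere between 18 and 7. Summing Manhattan distances along the two legs (18 → 19 → 7) gives a lower bound of 1 + 4 = 5 moves.
A route of 5 moves achieves this: 18 → 19 → 14 → 9 → 8 → 7.
Since 5 matches the lower bound, it is optimal.

5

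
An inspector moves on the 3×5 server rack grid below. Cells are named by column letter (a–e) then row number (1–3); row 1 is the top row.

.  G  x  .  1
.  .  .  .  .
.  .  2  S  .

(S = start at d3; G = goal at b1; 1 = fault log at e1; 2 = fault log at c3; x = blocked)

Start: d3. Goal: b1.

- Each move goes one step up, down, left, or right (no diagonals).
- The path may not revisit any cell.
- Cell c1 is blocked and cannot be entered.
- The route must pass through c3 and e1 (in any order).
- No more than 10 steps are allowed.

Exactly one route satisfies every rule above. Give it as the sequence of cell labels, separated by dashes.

d3 - e3 - e2 - e1 - d1 - d2 - c2 - c3 - b3 - b2 - b1

Any route must reach c3 and e1 and still end at b1 within 10 moves, so the order of the required stops is forced.
Route from d3: right to e3, 2× up (reaching e1), left to d1, down to d2, left to c2, down to c3, left to b3, 2× up (reaching b1) — 10 moves in all.
Check: all required cells visited; 10 ≤ 10 moves.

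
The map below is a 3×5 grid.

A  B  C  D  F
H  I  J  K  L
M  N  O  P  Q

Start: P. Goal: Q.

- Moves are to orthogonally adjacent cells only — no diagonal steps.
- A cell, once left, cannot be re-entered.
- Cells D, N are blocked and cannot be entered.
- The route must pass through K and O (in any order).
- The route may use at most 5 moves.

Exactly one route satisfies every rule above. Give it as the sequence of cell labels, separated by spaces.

The 5-move cap with required stops at K, O leaves no slack for detours.
Route from P: left to O, up to J, 2× right (reaching L), down to Q — 5 moves in all.
Check: all required cells visited; 5 ≤ 5 moves.

P O J K L Q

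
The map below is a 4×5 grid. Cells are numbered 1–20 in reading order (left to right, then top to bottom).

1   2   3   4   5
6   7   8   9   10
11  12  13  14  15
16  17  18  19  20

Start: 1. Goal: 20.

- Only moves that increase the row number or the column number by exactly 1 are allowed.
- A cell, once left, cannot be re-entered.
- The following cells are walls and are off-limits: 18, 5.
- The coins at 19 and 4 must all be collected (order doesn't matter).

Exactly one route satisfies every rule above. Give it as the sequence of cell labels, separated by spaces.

Moves only go right or down, so the column and row indices never decrease.
Route from 1: 3× right (reaching 4), 3× down (reaching 19), right to 20 — 7 moves in all.
Check: all required cells visited.

1 2 3 4 9 14 19 20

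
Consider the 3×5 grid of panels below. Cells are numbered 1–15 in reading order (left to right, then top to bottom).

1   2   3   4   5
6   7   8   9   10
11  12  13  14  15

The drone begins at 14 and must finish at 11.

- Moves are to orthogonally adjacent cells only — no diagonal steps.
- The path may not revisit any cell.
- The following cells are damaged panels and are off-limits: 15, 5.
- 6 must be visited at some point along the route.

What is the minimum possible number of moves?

Any route passes through 6 somewhere between 14 and 11. Summing Manhattan distances along the two legs (14 → 6 → 11) gives a lower bound of 4 + 1 = 5 moves.
A route of 5 moves achieves this: 14 → 9 → 8 → 7 → 6 → 11.
Since 5 matches the lower bound, it is optimal.

5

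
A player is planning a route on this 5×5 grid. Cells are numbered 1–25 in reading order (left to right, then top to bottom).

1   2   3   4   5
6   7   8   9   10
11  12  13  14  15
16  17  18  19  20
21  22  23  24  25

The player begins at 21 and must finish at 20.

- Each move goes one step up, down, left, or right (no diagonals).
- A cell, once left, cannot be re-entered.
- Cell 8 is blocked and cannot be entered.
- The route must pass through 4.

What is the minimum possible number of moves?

Any route passes through 4 somewhere between 21 and 20. Summing Manhattan distances along the two legs (21 → 4 → 20) gives a lower bound of 7 + 4 = 11 moves.
A route of 11 moves achieves this: 21 → 16 → 11 → 6 → 1 → 2 → 3 → 4 → 9 → 14 → 19 → 20.
Since 11 matches the lower bound, it is optimal.

11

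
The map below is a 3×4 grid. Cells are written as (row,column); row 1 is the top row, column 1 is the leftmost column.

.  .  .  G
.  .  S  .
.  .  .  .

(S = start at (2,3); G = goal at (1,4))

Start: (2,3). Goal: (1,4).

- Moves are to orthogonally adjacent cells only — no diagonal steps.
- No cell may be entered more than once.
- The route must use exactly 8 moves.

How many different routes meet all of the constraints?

7

Need simple routes of exactly 8 moves from (2,3) to (1,4) (Manhattan distance 2, so 3 moves are spent on a detour and 3 undoing it).
Enumerating: (2,3) (1,3) (1,2) (2,2) (3,2) (3,3) (3,4) (2,4) (1,4) | (2,3) (3,3) (3,2) (2,2) (2,1) (1,1) (1,2) (1,3) (1,4) | (2,3) (3,3) (3,2) (3,1) (2,1) (1,1) (1,2) (1,3) (1,4) | (2,3) (3,3) (3,2) (3,1) (2,1) (2,2) (1,2) (1,3) (1,4) | (2,3) (2,2) (3,2) (3,1) (2,1) (1,1) (1,2) (1,3) (1,4) | (2,3) (2,2) (2,1) (3,1) (3,2) (3,3) (3,4) (2,4) (1,4) | (2,3) (2,4) (3,4) (3,3) (3,2) (2,2) (1,2) (1,3) (1,4).
That gives 7 routes.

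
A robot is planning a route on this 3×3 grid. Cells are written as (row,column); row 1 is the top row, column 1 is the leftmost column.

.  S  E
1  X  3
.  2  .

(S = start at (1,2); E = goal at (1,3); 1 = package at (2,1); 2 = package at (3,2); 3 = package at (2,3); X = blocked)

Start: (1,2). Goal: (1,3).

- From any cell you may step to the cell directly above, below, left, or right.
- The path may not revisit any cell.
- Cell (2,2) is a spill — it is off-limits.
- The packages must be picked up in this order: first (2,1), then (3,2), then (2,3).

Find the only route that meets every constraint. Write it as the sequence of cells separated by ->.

(1,2) -> (1,1) -> (2,1) -> (3,1) -> (3,2) -> (3,3) -> (2,3) -> (1,3)

The waypoints must appear in the order (2,1), (3,2), (2,3), with no cell reused.
Route from (1,2): left to (1,1), 2× down (reaching (3,1)), 2× right (reaching (3,3)), 2× up (reaching (1,3)) — 7 moves in all.
Check: order respected (1 at step 2, 2 at step 4, 3 at step 6).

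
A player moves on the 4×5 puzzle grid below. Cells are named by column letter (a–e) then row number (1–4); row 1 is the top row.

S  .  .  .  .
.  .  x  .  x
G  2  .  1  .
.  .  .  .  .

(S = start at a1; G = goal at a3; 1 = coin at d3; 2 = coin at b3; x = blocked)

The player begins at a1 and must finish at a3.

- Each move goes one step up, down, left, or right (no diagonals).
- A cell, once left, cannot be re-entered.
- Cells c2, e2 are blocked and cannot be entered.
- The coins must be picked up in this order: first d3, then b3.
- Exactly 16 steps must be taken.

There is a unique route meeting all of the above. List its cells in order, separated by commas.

a1, a2, b2, b1, c1, d1, d2, d3, e3, e4, d4, c4, c3, b3, b4, a4, a3

The waypoints must appear in the order d3, b3, with no cell reused.
Route from a1: down to a2, right to b2, up to b1, 2× right (reaching d1), 2× down (reaching d3), right to e3, down to e4, 2× left (reaching c4), up to c3, left to b3, down to b4, left to a4, up to a3 — 16 moves in all.
Check: order respected (1 at step 7, 2 at step 13); 16 moves as required.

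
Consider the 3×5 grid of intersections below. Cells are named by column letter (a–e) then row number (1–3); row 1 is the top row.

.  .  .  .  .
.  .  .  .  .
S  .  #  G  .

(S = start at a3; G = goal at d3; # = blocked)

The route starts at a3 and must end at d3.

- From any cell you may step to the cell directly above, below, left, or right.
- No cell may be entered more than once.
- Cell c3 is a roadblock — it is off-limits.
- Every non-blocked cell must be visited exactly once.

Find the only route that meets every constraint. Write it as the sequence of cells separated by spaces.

Need to visit all 14 open cells exactly once, starting at a3 and ending at d3.
Cell b3 has only two open neighbours (b2 and a3), so the path must pass straight through it: one of those is the cell it's entered from and the other is where it exits.
Route from a3: right 1 to b3, up 1 to b2, left 1 to a2, up 1 to a1, right 2 to c1, down 1 to c2, right 1 to d2, up 1 to d1, right 1 to e1, down 2 to e3, left 1 to d3 — 13 moves in all.
Check: all 14 open cells covered.

a3 b3 b2 a2 a1 b1 c1 c2 d2 d1 e1 e2 e3 d3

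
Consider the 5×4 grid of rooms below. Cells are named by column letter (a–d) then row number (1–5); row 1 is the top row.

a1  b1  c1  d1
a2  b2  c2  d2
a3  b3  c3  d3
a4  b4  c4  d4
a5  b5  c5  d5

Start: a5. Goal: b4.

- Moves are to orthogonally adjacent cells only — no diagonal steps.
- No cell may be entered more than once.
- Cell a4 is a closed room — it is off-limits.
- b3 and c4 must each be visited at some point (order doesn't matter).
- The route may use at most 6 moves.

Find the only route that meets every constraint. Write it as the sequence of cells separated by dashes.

The 6-move cap with required stops at b3, c4 leaves no slack for detours.
Route from a5: 2× right (reaching c5), 2× up (reaching c3), left to b3, down to b4 — 6 moves in all.
Check: all required cells visited; 6 ≤ 6 moves.

a5 - b5 - c5 - c4 - c3 - b3 - b4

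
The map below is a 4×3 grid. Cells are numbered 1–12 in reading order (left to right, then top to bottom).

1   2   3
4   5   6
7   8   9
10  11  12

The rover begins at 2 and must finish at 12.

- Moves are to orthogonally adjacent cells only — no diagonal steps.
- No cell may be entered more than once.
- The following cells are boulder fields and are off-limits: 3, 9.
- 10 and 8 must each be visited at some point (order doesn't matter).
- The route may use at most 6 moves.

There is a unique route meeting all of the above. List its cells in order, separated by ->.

The budget equals the shortest possible length, so every move has to be on a shortest route through the required cells.
Route from 2: 2× down (reaching 8), left to 7, down to 10, 2× right (reaching 12) — 6 moves in all.
Check: all required cells visited; 6 ≤ 6 moves.

2 -> 5 -> 8 -> 7 -> 10 -> 11 -> 12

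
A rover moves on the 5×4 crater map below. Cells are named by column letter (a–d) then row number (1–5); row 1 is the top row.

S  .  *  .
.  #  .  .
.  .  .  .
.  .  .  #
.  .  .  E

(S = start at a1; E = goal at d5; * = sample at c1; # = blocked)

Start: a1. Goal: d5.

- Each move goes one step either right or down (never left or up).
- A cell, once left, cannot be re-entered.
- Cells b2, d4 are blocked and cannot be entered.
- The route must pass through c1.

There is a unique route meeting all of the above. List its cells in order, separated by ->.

Moves only go right or down, so the column and row indices never decrease.
Route from a1: 2× right (reaching c1), 4× down (reaching c5), right to d5 — 7 moves in all.
Check: all required cells visited.

a1 -> b1 -> c1 -> c2 -> c3 -> c4 -> c5 -> d5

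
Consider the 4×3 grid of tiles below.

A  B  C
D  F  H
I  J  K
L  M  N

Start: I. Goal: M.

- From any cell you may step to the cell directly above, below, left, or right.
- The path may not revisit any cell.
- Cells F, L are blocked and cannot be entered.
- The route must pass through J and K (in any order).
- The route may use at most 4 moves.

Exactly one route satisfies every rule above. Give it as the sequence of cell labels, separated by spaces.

I J K N M

The 4-move cap with required stops at J, K leaves no slack for detours.
Route from I: 2× right (reaching K), down to N, left to M — 4 moves in all.
Check: all required cells visited; 4 ≤ 4 moves.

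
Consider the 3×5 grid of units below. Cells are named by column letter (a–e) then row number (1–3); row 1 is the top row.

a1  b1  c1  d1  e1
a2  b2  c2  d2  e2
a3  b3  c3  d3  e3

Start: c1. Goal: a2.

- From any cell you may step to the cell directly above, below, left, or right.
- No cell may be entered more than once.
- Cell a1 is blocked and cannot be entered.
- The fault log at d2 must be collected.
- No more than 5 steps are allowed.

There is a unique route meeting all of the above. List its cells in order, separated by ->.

c1 -> d1 -> d2 -> c2 -> b2 -> a2

The budget equals the shortest possible length, so every move has to be on a shortest route through the required cells.
Route from c1: right 1 to d1, down 1 to d2, left 3 to a2 — 5 moves in all.
Check: all required cells visited; 5 ≤ 5 moves.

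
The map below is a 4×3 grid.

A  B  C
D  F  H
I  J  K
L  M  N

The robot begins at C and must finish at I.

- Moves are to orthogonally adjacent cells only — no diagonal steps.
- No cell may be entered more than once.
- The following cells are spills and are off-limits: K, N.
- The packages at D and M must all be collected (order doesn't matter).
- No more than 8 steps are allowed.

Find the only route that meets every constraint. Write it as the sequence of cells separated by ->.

The budget equals the shortest possible length, so every move has to be on a shortest route through the required cells.
Route from C: left 2 to A, down 1 to D, right 1 to F, down 2 to M, left 1 to L, up 1 to I — 8 moves in all.
Check: all required cells visited; 8 ≤ 8 moves.

C -> B -> A -> D -> F -> J -> M -> L -> I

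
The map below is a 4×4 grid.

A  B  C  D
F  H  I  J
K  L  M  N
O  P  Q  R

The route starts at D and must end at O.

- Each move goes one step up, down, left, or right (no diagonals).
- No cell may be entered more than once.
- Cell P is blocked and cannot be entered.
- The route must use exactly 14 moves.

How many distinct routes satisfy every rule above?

4

Need simple routes of exactly 14 moves from D to O (Manhattan distance 6, so 4 moves are spent on a detour and 4 undoing it).
Enumerating: D J N R Q M I C B A F H L K O | D J N R Q M L H I C B A F K O | D C I J N R Q M L H B A F K O | D C B A F H I J N R Q M L K O.
That gives 4 routes.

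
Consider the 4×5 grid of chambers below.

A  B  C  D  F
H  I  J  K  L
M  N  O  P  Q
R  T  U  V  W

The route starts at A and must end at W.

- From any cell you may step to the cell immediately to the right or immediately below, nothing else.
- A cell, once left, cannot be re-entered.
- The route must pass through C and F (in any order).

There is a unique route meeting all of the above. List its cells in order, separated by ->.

A -> B -> C -> D -> F -> L -> Q -> W

Moves only go right or down, so the column and row indices never decrease.
Route from A: 4× right (reaching F), 3× down (reaching W) — 7 moves in all.
Check: all required cells visited.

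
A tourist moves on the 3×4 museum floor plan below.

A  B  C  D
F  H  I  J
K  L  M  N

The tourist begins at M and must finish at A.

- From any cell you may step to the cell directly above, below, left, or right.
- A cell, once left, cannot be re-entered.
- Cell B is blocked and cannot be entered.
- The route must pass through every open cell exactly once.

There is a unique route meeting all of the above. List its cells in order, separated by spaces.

Need to visit all 11 open cells exactly once, starting at M and ending at A.
Cell C has only two open neighbours (I and D), so the path must pass straight through it: one of those is the cell it's entered from and the other is where it exits.
Route from M: right to N, 2× up (reaching D), left to C, down to I, left to H, down to L, left to K, 2× up (reaching A) — 10 moves in all.
Check: all 11 open cells covered.

M N J D C I H L K F A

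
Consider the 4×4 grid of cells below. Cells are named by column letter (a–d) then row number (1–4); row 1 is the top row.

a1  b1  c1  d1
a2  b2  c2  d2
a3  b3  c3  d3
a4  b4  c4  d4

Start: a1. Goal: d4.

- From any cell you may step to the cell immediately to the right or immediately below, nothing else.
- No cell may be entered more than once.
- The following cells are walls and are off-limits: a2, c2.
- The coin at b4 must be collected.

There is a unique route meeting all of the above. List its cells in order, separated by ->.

a1 -> b1 -> b2 -> b3 -> b4 -> c4 -> d4

Moves only go right or down, so the column and row indices never decrease.
Route from a1: right to b1, 3× down (reaching b4), 2× right (reaching d4) — 6 moves in all.
Check: all required cells visited.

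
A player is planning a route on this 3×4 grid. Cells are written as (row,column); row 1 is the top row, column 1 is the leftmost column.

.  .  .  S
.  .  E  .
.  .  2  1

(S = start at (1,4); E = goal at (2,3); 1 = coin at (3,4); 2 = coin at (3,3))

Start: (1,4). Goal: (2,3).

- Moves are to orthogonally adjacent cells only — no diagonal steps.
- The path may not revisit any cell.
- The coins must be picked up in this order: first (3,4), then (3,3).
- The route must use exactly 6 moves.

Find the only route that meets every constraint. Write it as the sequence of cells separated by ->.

(1,4) -> (2,4) -> (3,4) -> (3,3) -> (3,2) -> (2,2) -> (2,3)

The waypoints must appear in the order (3,4), (3,3), with no cell reused.
Route from (1,4): down 2 to (3,4), left 2 to (3,2), up 1 to (2,2), right 1 to (2,3) — 6 moves in all.
Check: order respected (1 at step 2, 2 at step 3); 6 moves as required.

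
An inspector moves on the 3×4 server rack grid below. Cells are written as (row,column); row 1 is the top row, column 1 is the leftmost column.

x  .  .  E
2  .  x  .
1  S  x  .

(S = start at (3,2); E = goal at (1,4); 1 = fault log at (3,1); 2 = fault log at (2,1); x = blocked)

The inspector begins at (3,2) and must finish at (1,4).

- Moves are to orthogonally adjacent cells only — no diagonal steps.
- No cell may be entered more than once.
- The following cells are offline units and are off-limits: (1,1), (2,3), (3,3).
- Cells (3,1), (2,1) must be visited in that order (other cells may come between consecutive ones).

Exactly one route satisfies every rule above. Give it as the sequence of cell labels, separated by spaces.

The waypoints must appear in the order (3,1), (2,1), with no cell reused.
Route from (3,2): left 1 to (3,1), up 1 to (2,1), right 1 to (2,2), up 1 to (1,2), right 2 to (1,4) — 6 moves in all.
Check: order respected (1 at step 1, 2 at step 2).

(3,2) (3,1) (2,1) (2,2) (1,2) (1,3) (1,4)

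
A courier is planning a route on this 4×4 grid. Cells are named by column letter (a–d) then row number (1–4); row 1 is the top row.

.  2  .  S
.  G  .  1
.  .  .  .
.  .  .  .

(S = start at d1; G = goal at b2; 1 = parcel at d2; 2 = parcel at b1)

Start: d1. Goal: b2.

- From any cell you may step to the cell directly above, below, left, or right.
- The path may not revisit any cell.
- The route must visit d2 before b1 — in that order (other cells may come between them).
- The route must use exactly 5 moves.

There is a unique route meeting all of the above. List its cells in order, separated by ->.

The waypoints must appear in the order d2, b1, with no cell reused.
Route from d1: down 1 to d2, left 1 to c2, up 1 to c1, left 1 to b1, down 1 to b2 — 5 moves in all.
Check: order respected (1 at step 1, 2 at step 4); 5 moves as required.

d1 -> d2 -> c2 -> c1 -> b1 -> b2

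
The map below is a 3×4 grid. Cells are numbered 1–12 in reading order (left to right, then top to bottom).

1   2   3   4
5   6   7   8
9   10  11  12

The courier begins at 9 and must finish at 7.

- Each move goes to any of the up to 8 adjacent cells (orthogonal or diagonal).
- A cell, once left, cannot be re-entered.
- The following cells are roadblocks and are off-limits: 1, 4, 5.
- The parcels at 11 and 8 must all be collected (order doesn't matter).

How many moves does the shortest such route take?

Any route passes through 11 and 8 in some order between 9 and 7. Summing Chebyshev distances along each leg and taking the cheapest ordering (9 → 11 → 8 → 7) gives a lower bound of 2 + 1 + 1 = 4 moves.
A route of 4 moves achieves this: 9 → 6 → 11 → 8 → 7.
Since 4 matches the lower bound, it is optimal.

4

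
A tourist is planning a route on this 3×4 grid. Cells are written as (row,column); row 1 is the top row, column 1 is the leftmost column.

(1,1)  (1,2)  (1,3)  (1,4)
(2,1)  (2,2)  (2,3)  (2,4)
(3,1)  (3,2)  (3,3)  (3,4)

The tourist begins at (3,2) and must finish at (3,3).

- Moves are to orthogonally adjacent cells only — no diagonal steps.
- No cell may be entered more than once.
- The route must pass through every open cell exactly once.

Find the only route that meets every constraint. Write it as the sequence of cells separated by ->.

(3,2) -> (3,1) -> (2,1) -> (1,1) -> (1,2) -> (2,2) -> (2,3) -> (1,3) -> (1,4) -> (2,4) -> (3,4) -> (3,3)

Need to visit all 12 open cells exactly once, starting at (3,2) and ending at (3,3).
Cell (3,4) has only two open neighbours ((2,4) and (3,3)), so the path must pass straight through it: one of those is the cell it's entered from and the other is where it exits.
Route from (3,2): left to (3,1), 2× up (reaching (1,1)), right to (1,2), down to (2,2), right to (2,3), up to (1,3), right to (1,4), 2× down (reaching (3,4)), left to (3,3) — 11 moves in all.
Check: all 12 open cells covered.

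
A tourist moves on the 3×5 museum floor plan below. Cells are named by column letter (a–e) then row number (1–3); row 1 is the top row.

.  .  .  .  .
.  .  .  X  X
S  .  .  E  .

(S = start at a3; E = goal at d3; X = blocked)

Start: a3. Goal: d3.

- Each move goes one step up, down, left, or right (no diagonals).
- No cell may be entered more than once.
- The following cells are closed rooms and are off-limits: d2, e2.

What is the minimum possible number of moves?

3

The Manhattan distance from a3 to d3 is |3−3| + |1−4| = 3, so at least 3 moves are needed.
A route of 3 moves achieves this: a3 → b3 → c3 → d3.
Since 3 matches the lower bound, it is optimal.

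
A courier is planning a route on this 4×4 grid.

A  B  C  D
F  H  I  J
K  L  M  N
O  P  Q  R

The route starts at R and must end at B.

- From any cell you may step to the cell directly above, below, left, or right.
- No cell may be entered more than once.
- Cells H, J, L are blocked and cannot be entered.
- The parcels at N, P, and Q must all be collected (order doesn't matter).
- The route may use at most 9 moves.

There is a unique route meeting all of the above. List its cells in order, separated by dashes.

R - N - M - Q - P - O - K - F - A - B

Any route must reach N, P, and Q and still end at B within 9 moves, so the order of the required stops is forced.
Route from R: up 1 to N, left 1 to M, down 1 to Q, left 2 to O, up 3 to A, right 1 to B — 9 moves in all.
Check: all required cells visited; 9 ≤ 9 moves.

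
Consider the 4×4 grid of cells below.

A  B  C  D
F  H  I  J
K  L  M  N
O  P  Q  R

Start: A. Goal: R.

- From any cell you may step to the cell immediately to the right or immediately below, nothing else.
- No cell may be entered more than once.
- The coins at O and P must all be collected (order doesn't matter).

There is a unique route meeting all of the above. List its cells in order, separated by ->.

A -> F -> K -> O -> P -> Q -> R

Moves only go right or down, so the column and row indices never decrease.
Route from A: 3× down (reaching O), 3× right (reaching R) — 6 moves in all.
Check: all required cells visited.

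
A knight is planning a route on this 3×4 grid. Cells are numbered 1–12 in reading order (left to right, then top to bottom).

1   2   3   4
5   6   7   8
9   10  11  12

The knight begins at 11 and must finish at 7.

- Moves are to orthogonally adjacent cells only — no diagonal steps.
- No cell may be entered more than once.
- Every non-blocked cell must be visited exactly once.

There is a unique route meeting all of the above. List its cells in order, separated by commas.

Need to visit all 12 open cells exactly once, starting at 11 and ending at 7.
Route from 11: right to 12, 2× up (reaching 4), 3× left (reaching 1), 2× down (reaching 9), right to 10, up to 6, right to 7 — 11 moves in all.
Check: all 12 open cells covered.

11, 12, 8, 4, 3, 2, 1, 5, 9, 10, 6, 7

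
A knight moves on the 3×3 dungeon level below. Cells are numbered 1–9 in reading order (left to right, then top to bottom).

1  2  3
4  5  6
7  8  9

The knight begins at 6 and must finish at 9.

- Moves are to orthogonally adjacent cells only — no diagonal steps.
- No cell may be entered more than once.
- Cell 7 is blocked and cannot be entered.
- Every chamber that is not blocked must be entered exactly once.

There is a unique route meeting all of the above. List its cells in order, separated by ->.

Need to visit all 8 open cells exactly once, starting at 6 and ending at 9.
Cell 8 has only two open neighbours (5 and 9), so the path must pass straight through it: one of those is the cell it's entered from and the other is where it exits.
Route from 6: up 1 to 3, left 2 to 1, down 1 to 4, right 1 to 5, down 1 to 8, right 1 to 9 — 7 moves in all.
Check: all 8 open cells covered.

6 -> 3 -> 2 -> 1 -> 4 -> 5 -> 8 -> 9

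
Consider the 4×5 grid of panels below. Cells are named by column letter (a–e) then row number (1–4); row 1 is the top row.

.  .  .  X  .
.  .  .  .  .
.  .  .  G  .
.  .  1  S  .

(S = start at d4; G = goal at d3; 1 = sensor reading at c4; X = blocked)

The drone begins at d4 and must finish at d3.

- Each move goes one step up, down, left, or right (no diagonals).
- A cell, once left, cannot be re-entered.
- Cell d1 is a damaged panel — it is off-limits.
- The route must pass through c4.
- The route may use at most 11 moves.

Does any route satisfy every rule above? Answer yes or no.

yes

One route that works: d4 → c4 → c3 → d3.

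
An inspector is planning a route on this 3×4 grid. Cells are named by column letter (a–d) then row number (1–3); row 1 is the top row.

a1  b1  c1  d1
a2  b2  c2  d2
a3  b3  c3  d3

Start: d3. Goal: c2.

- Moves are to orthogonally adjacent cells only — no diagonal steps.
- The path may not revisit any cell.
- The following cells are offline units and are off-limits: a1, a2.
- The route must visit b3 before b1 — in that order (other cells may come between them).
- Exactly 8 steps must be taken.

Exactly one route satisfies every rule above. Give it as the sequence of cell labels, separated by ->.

d3 -> c3 -> b3 -> b2 -> b1 -> c1 -> d1 -> d2 -> c2

The waypoints must appear in the order b3, b1, with no cell reused.
Route from d3: 2× left (reaching b3), 2× up (reaching b1), 2× right (reaching d1), down to d2, left to c2 — 8 moves in all.
Check: order respected (b3 at step 2, b1 at step 4); 8 moves as required.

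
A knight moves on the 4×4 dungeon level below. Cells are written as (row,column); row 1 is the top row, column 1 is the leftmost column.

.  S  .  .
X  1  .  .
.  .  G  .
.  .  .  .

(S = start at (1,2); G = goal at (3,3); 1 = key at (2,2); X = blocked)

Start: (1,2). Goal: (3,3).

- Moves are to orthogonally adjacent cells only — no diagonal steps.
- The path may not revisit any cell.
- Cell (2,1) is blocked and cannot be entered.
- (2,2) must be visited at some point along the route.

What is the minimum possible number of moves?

Any route passes through (2,2) somewhere between (1,2) and (3,3). Summing Manhattan distances along the two legs ((1,2) → (2,2) → (3,3)) gives a lower bound of 1 + 2 = 3 moves.
A route of 3 moves achieves this: (1,2) → (2,2) → (3,2) → (3,3).
Since 3 matches the lower bound, it is optimal.

3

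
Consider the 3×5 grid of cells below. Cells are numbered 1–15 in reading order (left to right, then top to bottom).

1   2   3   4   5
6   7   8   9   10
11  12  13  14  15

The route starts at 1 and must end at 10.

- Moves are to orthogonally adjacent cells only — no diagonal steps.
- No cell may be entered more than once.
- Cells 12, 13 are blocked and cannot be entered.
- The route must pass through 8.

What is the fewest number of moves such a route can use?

Any route passes through 8 somewhere between 1 and 10. Summing Manhattan distances along the two legs (1 → 8 → 10) gives a lower bound of 3 + 2 = 5 moves.
A route of 5 moves achieves this: 1 → 6 → 7 → 8 → 9 → 10.
Since 5 matches the lower bound, it is optimal.

5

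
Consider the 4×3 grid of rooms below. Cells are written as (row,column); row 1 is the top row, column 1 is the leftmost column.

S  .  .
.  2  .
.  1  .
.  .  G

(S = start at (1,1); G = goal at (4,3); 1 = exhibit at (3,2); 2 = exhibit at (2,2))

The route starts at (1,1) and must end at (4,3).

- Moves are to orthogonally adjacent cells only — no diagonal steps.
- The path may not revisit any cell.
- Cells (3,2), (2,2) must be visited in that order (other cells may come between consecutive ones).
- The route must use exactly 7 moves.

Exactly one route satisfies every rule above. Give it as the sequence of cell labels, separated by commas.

The waypoints must appear in the order (3,2), (2,2), with no cell reused.
Route from (1,1): down 2 to (3,1), right 1 to (3,2), up 1 to (2,2), right 1 to (2,3), down 2 to (4,3) — 7 moves in all.
Check: order respected (1 at step 3, 2 at step 4); 7 moves as required.

(1,1), (2,1), (3,1), (3,2), (2,2), (2,3), (3,3), (4,3)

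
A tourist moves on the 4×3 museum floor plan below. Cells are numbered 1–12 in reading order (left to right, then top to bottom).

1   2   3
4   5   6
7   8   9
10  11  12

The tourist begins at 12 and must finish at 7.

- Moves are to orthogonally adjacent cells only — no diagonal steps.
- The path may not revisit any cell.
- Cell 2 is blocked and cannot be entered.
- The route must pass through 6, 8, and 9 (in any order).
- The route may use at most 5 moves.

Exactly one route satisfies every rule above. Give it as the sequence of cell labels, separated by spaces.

12 9 6 5 8 7

The 5-move cap with required stops at 6, 8, 9 leaves no slack for detours.
Route from 12: up 2 to 6, left 1 to 5, down 1 to 8, left 1 to 7 — 5 moves in all.
Check: all required cells visited; 5 ≤ 5 moves.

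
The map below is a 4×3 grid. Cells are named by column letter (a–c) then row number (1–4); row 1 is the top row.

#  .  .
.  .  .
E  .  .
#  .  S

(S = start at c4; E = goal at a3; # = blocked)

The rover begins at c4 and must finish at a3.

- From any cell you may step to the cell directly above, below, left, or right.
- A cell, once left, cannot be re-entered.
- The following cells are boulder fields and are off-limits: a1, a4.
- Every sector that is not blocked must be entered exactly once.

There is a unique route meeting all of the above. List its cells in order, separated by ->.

c4 -> b4 -> b3 -> c3 -> c2 -> c1 -> b1 -> b2 -> a2 -> a3

Need to visit all 10 open cells exactly once, starting at c4 and ending at a3.
Cell b4 has only two open neighbours (b3 and c4), so the path must pass straight through it: one of those is the cell it's entered from and the other is where it exits.
Route from c4: left to b4, up to b3, right to c3, 2× up (reaching c1), left to b1, down to b2, left to a2, down to a3 — 9 moves in all.
Check: all 10 open cells covered.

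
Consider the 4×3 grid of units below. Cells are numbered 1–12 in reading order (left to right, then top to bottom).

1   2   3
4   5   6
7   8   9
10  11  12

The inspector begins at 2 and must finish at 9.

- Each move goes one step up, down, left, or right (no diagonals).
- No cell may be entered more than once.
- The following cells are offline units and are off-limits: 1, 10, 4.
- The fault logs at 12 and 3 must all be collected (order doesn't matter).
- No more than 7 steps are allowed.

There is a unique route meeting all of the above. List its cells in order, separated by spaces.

The 7-move cap with required stops at 12, 3 leaves no slack for detours.
Route from 2: right to 3, down to 6, left to 5, 2× down (reaching 11), right to 12, up to 9 — 7 moves in all.
Check: all required cells visited; 7 ≤ 7 moves.

2 3 6 5 8 11 12 9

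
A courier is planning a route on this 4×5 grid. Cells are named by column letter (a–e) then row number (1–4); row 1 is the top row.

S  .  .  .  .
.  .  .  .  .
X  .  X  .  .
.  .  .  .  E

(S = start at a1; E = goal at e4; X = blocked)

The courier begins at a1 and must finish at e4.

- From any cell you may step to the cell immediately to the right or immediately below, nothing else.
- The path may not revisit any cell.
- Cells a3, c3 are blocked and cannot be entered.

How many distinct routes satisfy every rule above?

15

A right/down-only route from a1 to e4 makes exactly 3 down-moves and 4 right-moves in some order.
With no other constraints that would be C(7,3) = 35 routes.
Subtract routes through each blocked cell (inclusion–exclusion for overlaps): − through a3: 5 − through c3: 18 + through a3&c3: 3 → 15.
That gives 15 routes.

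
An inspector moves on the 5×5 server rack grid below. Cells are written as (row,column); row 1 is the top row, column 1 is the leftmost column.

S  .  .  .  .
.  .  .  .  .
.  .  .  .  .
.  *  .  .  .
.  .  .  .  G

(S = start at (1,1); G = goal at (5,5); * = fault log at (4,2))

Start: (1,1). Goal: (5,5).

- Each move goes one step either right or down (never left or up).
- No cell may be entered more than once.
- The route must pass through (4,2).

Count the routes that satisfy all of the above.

A right/down-only route from (1,1) to (5,5) makes exactly 4 down-moves and 4 right-moves in some order.
With no other constraints that would be C(8,4) = 70 routes.
Split at (4,2) and multiply the segment counts: (1,1)→(4,2): 4; (4,2)→(5,5): 4; product = 16.
That gives 16 routes.

16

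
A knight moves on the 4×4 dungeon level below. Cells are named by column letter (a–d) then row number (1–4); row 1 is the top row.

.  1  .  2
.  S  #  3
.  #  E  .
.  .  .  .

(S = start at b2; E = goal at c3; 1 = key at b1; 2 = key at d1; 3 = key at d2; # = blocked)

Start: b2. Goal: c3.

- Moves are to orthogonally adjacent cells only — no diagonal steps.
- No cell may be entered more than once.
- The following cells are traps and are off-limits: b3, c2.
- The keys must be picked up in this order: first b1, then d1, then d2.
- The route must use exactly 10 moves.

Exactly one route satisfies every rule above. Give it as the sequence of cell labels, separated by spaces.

b2 a2 a1 b1 c1 d1 d2 d3 d4 c4 c3

The waypoints must appear in the order b1, d1, d2, with no cell reused.
Route from b2: left to a2, up to a1, 3× right (reaching d1), 3× down (reaching d4), left to c4, up to c3 — 10 moves in all.
Check: order respected (1 at step 3, 2 at step 5, 3 at step 6); 10 moves as required.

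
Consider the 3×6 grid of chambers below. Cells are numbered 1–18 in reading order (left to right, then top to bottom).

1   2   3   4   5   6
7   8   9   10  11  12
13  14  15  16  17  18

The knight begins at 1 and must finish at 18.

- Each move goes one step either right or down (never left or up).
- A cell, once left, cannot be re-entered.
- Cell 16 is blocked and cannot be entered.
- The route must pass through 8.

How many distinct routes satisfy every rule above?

4

A right/down-only route from 1 to 18 makes exactly 2 down-moves and 5 right-moves in some order.
With no other constraints that would be C(7,2) = 21 routes.
Split at 8 and multiply the segment counts (each segment already excludes blocked cells): 1→8: 2; 8→18: 2; product = 4.
That gives 4 routes.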